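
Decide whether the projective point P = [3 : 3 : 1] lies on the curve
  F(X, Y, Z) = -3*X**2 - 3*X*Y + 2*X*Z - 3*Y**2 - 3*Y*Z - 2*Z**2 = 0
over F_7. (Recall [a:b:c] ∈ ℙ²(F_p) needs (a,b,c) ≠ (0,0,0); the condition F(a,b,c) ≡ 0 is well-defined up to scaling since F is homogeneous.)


F(3,3,1) ≡ 5 (mod 7); P is NOT on the curve.

Evaluate F(3, 3, 1) term-by-term (mod 7).
  -3*X**2 ↦ -3·9·1·1 = -27
  -3*X*Y ↦ -3·3·3·1 = -27
  2*X*Z ↦ 2·3·1·1 = 6
  -3*Y**2 ↦ -3·1·9·1 = -27
  -3*Y*Z ↦ -3·1·3·1 = -9
  -2*Z**2 ↦ -2·1·1·1 = -2
Sum: F(3, 3, 1) = (-27) + (-27) + (6) + (-27) + (-9) + (-2) = -86.
Reducing mod 7: -86 ≡ 5 (mod 7).
Since F(a, b, c) ≡ 5 ≠ 0 (mod 7), P does NOT lie on the curve.


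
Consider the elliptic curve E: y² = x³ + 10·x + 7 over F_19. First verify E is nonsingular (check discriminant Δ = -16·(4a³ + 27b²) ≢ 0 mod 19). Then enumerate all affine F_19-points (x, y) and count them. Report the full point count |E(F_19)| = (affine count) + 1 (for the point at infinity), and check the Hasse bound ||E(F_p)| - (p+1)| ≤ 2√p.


Affine points = {(0, 8), (0, 11), (2, 4), (2, 15), (3, 8), (3, 11), (4, 4), (4, 15), (5, 7), (5, 12), (6, 6), (6, 13), (9, 3), (9, 16), (10, 9), (10, 10), (11, 2), (11, 17), (13, 4), (13, 15), (15, 6), (15, 13), (16, 8), (16, 11), (17, 6), (17, 13)}; affine count = 26; |E(F_19)| = 27.

Discriminant check: Δ ∝ 4a³ + 27b² = 4·10³ + 27·7² = 4·1000 + 27·49 ≡ 3 (mod 19). Nonzero ⇒ E is nonsingular.
For each x ∈ F_19, compute rhs = x³ + 10·x + 7 mod 19, then count y ∈ F_19 with y² ≡ rhs.
  x = 0: rhs = 7, matching y values: 8, 11 (2 points).
  x = 1: rhs = 18, matching y values: none (0 points).
  x = 2: rhs = 16, matching y values: 4, 15 (2 points).
  x = 3: rhs = 7, matching y values: 8, 11 (2 points).
  x = 4: rhs = 16, matching y values: 4, 15 (2 points).
  x = 5: rhs = 11, matching y values: 7, 12 (2 points).
  x = 6: rhs = 17, matching y values: 6, 13 (2 points).
  x = 7: rhs = 2, matching y values: none (0 points).
  x = 8: rhs = 10, matching y values: none (0 points).
  x = 9: rhs = 9, matching y values: 3, 16 (2 points).
  x = 10: rhs = 5, matching y values: 9, 10 (2 points).
  x = 11: rhs = 4, matching y values: 2, 17 (2 points).
  x = 12: rhs = 12, matching y values: none (0 points).
  x = 13: rhs = 16, matching y values: 4, 15 (2 points).
  x = 14: rhs = 3, matching y values: none (0 points).
  x = 15: rhs = 17, matching y values: 6, 13 (2 points).
  x = 16: rhs = 7, matching y values: 8, 11 (2 points).
  x = 17: rhs = 17, matching y values: 6, 13 (2 points).
  x = 18: rhs = 15, matching y values: none (0 points).
Total affine count: 26.
Full point count |E(F_19)| = 26 + 1 = 27.
Hasse bound: |27 − (19+1)| = |7| = 7 ≤ 2√19 ≈ 8.7178 ✓.


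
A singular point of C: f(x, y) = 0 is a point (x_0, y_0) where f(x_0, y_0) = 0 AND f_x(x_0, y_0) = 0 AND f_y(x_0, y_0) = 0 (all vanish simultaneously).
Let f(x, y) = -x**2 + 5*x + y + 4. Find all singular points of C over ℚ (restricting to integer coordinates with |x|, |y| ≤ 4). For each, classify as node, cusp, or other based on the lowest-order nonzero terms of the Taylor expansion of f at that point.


No singular points in the scanned grid; C is smooth there.

Compute partial derivatives:
  f_x = 5 - 2*x.
  f_y = 1.
f_y = 1 is a nonzero constant, so f_y never vanishes: no point (x, y) can satisfy f = f_x = f_y = 0. In particular no (x, y) ∈ {−4, ..., 4}² is singular; the curve is smooth.


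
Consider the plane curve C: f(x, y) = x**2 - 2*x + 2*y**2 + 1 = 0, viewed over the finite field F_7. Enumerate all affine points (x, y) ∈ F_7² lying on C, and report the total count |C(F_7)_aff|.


Affine F_7-points: {(1, 0)}; count = 1.

For each of the 49 pairs (x, y) ∈ F_7², evaluate f(x, y) mod 7. Record the zeros.
  x = 0: [0↦1, 1↦3, 2↦2, 3↦5, 4↦5, 5↦2, 6↦3]  zeros at y ∈ ∅
  x = 1: [0↦0, 1↦2, 2↦1, 3↦4, 4↦4, 5↦1, 6↦2]  zeros at y ∈ {0}
  x = 2: [0↦1, 1↦3, 2↦2, 3↦5, 4↦5, 5↦2, 6↦3]  zeros at y ∈ ∅
  x = 3: [0↦4, 1↦6, 2↦5, 3↦1, 4↦1, 5↦5, 6↦6]  zeros at y ∈ ∅
  x = 4: [0↦2, 1↦4, 2↦3, 3↦6, 4↦6, 5↦3, 6↦4]  zeros at y ∈ ∅
  x = 5: [0↦2, 1↦4, 2↦3, 3↦6, 4↦6, 5↦3, 6↦4]  zeros at y ∈ ∅
  x = 6: [0↦4, 1↦6, 2↦5, 3↦1, 4↦1, 5↦5, 6↦6]  zeros at y ∈ ∅
Collecting zeros: affine points = {(1, 0)}.
Total count |C(F_7)_aff| = 1.


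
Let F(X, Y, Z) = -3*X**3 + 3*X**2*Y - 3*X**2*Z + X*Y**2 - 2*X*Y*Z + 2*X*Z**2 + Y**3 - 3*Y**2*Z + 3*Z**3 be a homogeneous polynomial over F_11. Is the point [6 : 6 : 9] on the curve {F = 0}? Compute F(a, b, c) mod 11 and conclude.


F(6,6,9) ≡ 9 (mod 11); P is NOT on the curve.

Evaluate F(6, 6, 9) term-by-term (mod 11).
  -3*X**3 ↦ -3·216·1·1 = -648
  3*X**2*Y ↦ 3·36·6·1 = 648
  -3*X**2*Z ↦ -3·36·1·9 = -972
  X*Y**2 ↦ 1·6·36·1 = 216
  -2*X*Y*Z ↦ -2·6·6·9 = -648
  2*X*Z**2 ↦ 2·6·1·81 = 972
  Y**3 ↦ 1·1·216·1 = 216
  -3*Y**2*Z ↦ -3·1·36·9 = -972
  3*Z**3 ↦ 3·1·1·729 = 2187
Sum: F(6, 6, 9) = (-648) + (648) + (-972) + (216) + (-648) + (972) + (216) + (-972) + (2187) = 999.
Reducing mod 11: 999 ≡ 9 (mod 11).
Since F(a, b, c) ≡ 9 ≠ 0 (mod 11), P does NOT lie on the curve.


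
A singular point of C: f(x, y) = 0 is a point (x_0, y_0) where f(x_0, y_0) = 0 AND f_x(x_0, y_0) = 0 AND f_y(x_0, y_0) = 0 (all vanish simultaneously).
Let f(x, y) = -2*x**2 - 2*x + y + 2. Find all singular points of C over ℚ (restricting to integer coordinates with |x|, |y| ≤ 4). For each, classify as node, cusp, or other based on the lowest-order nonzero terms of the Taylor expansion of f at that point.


No singular points in the scanned grid; C is smooth there.

Compute partial derivatives:
  f_x = -4*x - 2.
  f_y = 1.
f_y = 1 is a nonzero constant, so f_y never vanishes: no point (x, y) can satisfy f = f_x = f_y = 0. In particular no (x, y) ∈ {−4, ..., 4}² is singular; the curve is smooth.


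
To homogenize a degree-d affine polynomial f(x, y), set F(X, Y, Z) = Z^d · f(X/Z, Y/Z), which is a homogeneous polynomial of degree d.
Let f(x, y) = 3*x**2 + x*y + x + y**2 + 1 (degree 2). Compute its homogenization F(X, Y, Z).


F(X, Y, Z) = 3*X**2 + X*Y + X*Z + Y**2 + Z**2

deg(f) = 2.
Substitute x = X/Z, y = Y/Z into f, then multiply by Z^2.
  monomial 3·x^2·y^0 ↦ 3·X^2·Y^0·Z^0.
  monomial 1·x^1·y^1 ↦ 1·X^1·Y^1·Z^0.
  monomial 1·x^1·y^0 ↦ 1·X^1·Y^0·Z^1.
  monomial 1·x^0·y^2 ↦ 1·X^0·Y^2·Z^0.
  monomial 1·x^0·y^0 ↦ 1·X^0·Y^0·Z^2.
Collecting: F(X, Y, Z) = 3*X**2 + X*Y + X*Z + Y**2 + Z**2.


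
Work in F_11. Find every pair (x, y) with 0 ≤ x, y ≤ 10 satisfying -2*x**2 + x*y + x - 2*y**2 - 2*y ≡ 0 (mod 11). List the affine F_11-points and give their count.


Affine F_11-points: {(0, 0), (0, 10), (1, 2), (1, 3), (4, 6), (5, 1), (5, 6), (6, 0), (6, 2), (7, 1), (7, 7), (8, 7)}; count = 12.

For each of the 121 pairs (x, y) ∈ F_11², evaluate f(x, y) mod 11. Record the zeros.
  x = 0: [0↦0, 1↦7, 2↦10, 3↦9, 4↦4, 5↦6, 6↦4, 7↦9, 8↦10, 9↦7, 10↦0]  zeros at y ∈ {0, 10}
  x = 1: [0↦10, 1↦7, 2↦0, 3↦0, 4↦7, 5↦10, 6↦9, 7↦4, 8↦6, 9↦4, 10↦9]  zeros at y ∈ {2, 3}
  x = 2: [0↦5, 1↦3, 2↦8, 3↦9, 4↦6, 5↦10, 6↦10, 7↦6, 8↦9, 9↦8, 10↦3]  zeros at y ∈ ∅
  x = 3: [0↦7, 1↦6, 2↦1, 3↦3, 4↦1, 5↦6, 6↦7, 7↦4, 8↦8, 9↦8, 10↦4]  zeros at y ∈ ∅
  x = 4: [0↦5, 1↦5, 2↦1, 3↦4, 4↦3, 5↦9, 6↦0, 7↦9, 8↦3, 9↦4, 10↦1]  zeros at y ∈ {6}
  x = 5: [0↦10, 1↦0, 2↦8, 3↦1, 4↦1, 5↦8, 6↦0, 7↦10, 8↦5, 9↦7, 10↦5]  zeros at y ∈ {1, 6}
  x = 6: [0↦0, 1↦2, 2↦0, 3↦5, 4↦6, 5↦3, 6↦7, 7↦7, 8↦3, 9↦6, 10↦5]  zeros at y ∈ {0, 2}
  x = 7: [0↦8, 1↦0, 2↦10, 3↦5, 4↦7, 5↦5, 6↦10, 7↦0, 8↦8, 9↦1, 10↦1]  zeros at y ∈ {1, 7}
  x = 8: [0↦1, 1↦5, 2↦5, 3↦1, 4↦4, 5↦3, 6↦9, 7↦0, 8↦9, 9↦3, 10↦4]  zeros at y ∈ {7}
  x = 9: [0↦1, 1↦6, 2↦7, 3↦4, 4↦8, 5↦8, 6↦4, 7↦7, 8↦6, 9↦1, 10↦3]  zeros at y ∈ ∅
  x = 10: [0↦8, 1↦3, 2↦5, 3↦3, 4↦8, 5↦9, 6↦6, 7↦10, 8↦10, 9↦6, 10↦9]  zeros at y ∈ ∅
Collecting zeros: affine points = {(0, 0), (0, 10), (1, 2), (1, 3), (4, 6), (5, 1), (5, 6), (6, 0), (6, 2), (7, 1), (7, 7), (8, 7)}.
Total count |C(F_11)_aff| = 12.


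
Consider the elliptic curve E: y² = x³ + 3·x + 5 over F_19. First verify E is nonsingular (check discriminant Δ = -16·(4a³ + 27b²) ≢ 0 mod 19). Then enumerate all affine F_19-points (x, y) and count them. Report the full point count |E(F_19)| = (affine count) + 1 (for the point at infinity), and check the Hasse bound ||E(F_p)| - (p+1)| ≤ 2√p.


Affine points = {(0, 9), (0, 10), (1, 3), (1, 16), (2, 0), (4, 9), (4, 10), (6, 7), (6, 12), (8, 3), (8, 16), (9, 1), (9, 18), (10, 3), (10, 16), (11, 1), (11, 18), (14, 6), (14, 13), (15, 9), (15, 10), (16, 8), (16, 11), (18, 1), (18, 18)}; affine count = 25; |E(F_19)| = 26.

Discriminant check: Δ ∝ 4a³ + 27b² = 4·3³ + 27·5² = 4·27 + 27·25 ≡ 4 (mod 19). Nonzero ⇒ E is nonsingular.
For each x ∈ F_19, compute rhs = x³ + 3·x + 5 mod 19, then count y ∈ F_19 with y² ≡ rhs.
  x = 0: rhs = 5, matching y values: 9, 10 (2 points).
  x = 1: rhs = 9, matching y values: 3, 16 (2 points).
  x = 2: rhs = 0, matching y values: 0 (1 points).
  x = 3: rhs = 3, matching y values: none (0 points).
  x = 4: rhs = 5, matching y values: 9, 10 (2 points).
  x = 5: rhs = 12, matching y values: none (0 points).
  x = 6: rhs = 11, matching y values: 7, 12 (2 points).
  x = 7: rhs = 8, matching y values: none (0 points).
  x = 8: rhs = 9, matching y values: 3, 16 (2 points).
  x = 9: rhs = 1, matching y values: 1, 18 (2 points).
  x = 10: rhs = 9, matching y values: 3, 16 (2 points).
  x = 11: rhs = 1, matching y values: 1, 18 (2 points).
  x = 12: rhs = 2, matching y values: none (0 points).
  x = 13: rhs = 18, matching y values: none (0 points).
  x = 14: rhs = 17, matching y values: 6, 13 (2 points).
  x = 15: rhs = 5, matching y values: 9, 10 (2 points).
  x = 16: rhs = 7, matching y values: 8, 11 (2 points).
  x = 17: rhs = 10, matching y values: none (0 points).
  x = 18: rhs = 1, matching y values: 1, 18 (2 points).
Total affine count: 25.
Full point count |E(F_19)| = 25 + 1 = 26.
Hasse bound: |26 − (19+1)| = |6| = 6 ≤ 2√19 ≈ 8.7178 ✓.


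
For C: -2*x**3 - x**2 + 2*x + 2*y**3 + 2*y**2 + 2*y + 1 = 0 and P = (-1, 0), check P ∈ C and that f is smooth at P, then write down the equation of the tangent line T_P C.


Tangent line at P: -2*x + 2*y - 2 = 0.

Step 1: f(-1, 0) = 0, so P lies on C.
Step 2: partial derivatives
  f_x(x, y) = -6*x**2 - 2*x + 2, f_y(x, y) = 6*y**2 + 4*y + 2.
  f_x(P) = -2, f_y(P) = 2 (gradient nonzero, so P is smooth).
Step 3: tangent line at P: -2·(x − -1) + 2·(y − 0) = 0.
Expanding: -2*x + 2*y - 2 = 0.


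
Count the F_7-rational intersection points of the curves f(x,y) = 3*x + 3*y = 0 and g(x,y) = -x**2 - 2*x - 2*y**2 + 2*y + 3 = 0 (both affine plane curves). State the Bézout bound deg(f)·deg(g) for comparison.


Common zeros: ∅; count = 0; Bézout bound = 2.

deg(f) = 1, deg(g) = 2, so Bézout bound = 2.
Scan x ∈ F_7. For each x, list the y ∈ F_7 with f(x, y) ≡ 0 and those with g(x, y) ≡ 0 (mod 7); the common zeros in that column are the intersection.
  x = 0: f ≡ 0 at y ∈ {0}; g ≡ 0 at y ∈ {4}; common: ∅.
  x = 1: f ≡ 0 at y ∈ {6}; g ≡ 0 at y ∈ {0, 1}; common: ∅.
  x = 2: f ≡ 0 at y ∈ {5}; g ≡ 0 at y ∈ ∅; common: ∅.
  x = 3: f ≡ 0 at y ∈ {4}; g ≡ 0 at y ∈ ∅; common: ∅.
  x = 4: f ≡ 0 at y ∈ {3}; g ≡ 0 at y ∈ {0, 1}; common: ∅.
  x = 5: f ≡ 0 at y ∈ {2}; g ≡ 0 at y ∈ {4}; common: ∅.
  x = 6: f ≡ 0 at y ∈ {1}; g ≡ 0 at y ∈ {2, 6}; common: ∅.
Collecting: common zeros = ∅, so the count is 0.
Comparison with the Bézout bound: 0 ≤ 2 = deg(f)·deg(g), as expected for curves with no common component (the affine F_7-count falls short of the bound because intersections may lie at infinity, over extension fields, or carry multiplicity).


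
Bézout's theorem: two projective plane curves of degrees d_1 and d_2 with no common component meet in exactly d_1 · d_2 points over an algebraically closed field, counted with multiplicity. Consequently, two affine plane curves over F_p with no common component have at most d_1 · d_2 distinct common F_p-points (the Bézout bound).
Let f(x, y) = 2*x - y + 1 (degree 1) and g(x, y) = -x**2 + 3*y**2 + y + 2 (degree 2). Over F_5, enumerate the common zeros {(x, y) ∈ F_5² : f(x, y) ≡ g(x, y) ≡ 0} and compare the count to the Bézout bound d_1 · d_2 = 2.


Common zeros: ∅; count = 0; Bézout bound = 2.

deg(f) = 1, deg(g) = 2, so Bézout bound = 2.
Scan x ∈ F_5. For each x, list the y ∈ F_5 with f(x, y) ≡ 0 and those with g(x, y) ≡ 0 (mod 5); the common zeros in that column are the intersection.
  x = 0: f ≡ 0 at y ∈ {1}; g ≡ 0 at y ∈ ∅; common: ∅.
  x = 1: f ≡ 0 at y ∈ {3}; g ≡ 0 at y ∈ {1, 2}; common: ∅.
  x = 2: f ≡ 0 at y ∈ {0}; g ≡ 0 at y ∈ {4}; common: ∅.
  x = 3: f ≡ 0 at y ∈ {2}; g ≡ 0 at y ∈ {4}; common: ∅.
  x = 4: f ≡ 0 at y ∈ {4}; g ≡ 0 at y ∈ {1, 2}; common: ∅.
Collecting: common zeros = ∅, so the count is 0.
Comparison with the Bézout bound: 0 ≤ 2 = deg(f)·deg(g), as expected for curves with no common component (the affine F_5-count falls short of the bound because intersections may lie at infinity, over extension fields, or carry multiplicity).


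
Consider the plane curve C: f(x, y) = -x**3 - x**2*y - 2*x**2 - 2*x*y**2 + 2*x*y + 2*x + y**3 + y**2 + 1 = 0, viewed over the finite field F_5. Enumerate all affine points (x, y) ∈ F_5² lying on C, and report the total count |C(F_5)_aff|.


Affine F_5-points: {(1, 0), (2, 2), (2, 4), (3, 1), (3, 3)}; count = 5.

For each of the 25 pairs (x, y) ∈ F_5², evaluate f(x, y) mod 5. Record the zeros.
  x = 0: [0↦1, 1↦3, 2↦3, 3↦2, 4↦1]  zeros at y ∈ ∅
  x = 1: [0↦0, 1↦1, 2↦1, 3↦1, 4↦2]  zeros at y ∈ {0}
  x = 2: [0↦4, 1↦2, 2↦0, 3↦4, 4↦0]  zeros at y ∈ {2, 4}
  x = 3: [0↦2, 1↦0, 2↦4, 3↦0, 4↦4]  zeros at y ∈ {1, 3}
  x = 4: [0↦3, 1↦4, 2↦2, 3↦3, 4↦3]  zeros at y ∈ ∅
Collecting zeros: affine points = {(1, 0), (2, 2), (2, 4), (3, 1), (3, 3)}.
Total count |C(F_5)_aff| = 5.


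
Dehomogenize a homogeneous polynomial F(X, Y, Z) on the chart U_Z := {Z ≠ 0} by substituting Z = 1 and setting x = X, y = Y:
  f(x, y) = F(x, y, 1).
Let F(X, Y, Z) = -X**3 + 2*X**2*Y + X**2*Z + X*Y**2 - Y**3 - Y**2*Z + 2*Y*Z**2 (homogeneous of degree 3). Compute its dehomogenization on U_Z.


f(x, y) = -x**3 + 2*x**2*y + x**2 + x*y**2 - y**3 - y**2 + 2*y

On U_Z we set Z = 1. Each monomial c·X^i·Y^j·Z^k in F becomes c·x^i·y^j·1^k = c·x^i·y^j.
Substituting Z = 1: F(X, Y, 1) = -x**3 + 2*x**2*y + x**2 + x*y**2 - y**3 - y**2 + 2*y.
Note: deg(f) ≤ deg(F) = 3; strict inequality happens when F is divisible by Z (lost terms).


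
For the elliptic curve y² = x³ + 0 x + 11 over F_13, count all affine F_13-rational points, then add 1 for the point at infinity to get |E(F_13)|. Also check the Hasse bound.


Affine points = {(1, 5), (1, 8), (3, 5), (3, 8), (4, 6), (4, 7), (7, 4), (7, 9), (8, 4), (8, 9), (9, 5), (9, 8), (10, 6), (10, 7), (11, 4), (11, 9), (12, 6), (12, 7)}; affine count = 18; |E(F_13)| = 19.

Discriminant check: Δ ∝ 4a³ + 27b² = 4·0³ + 27·11² = 4·0 + 27·121 ≡ 4 (mod 13). Nonzero ⇒ E is nonsingular.
For each x ∈ F_13, compute rhs = x³ + 0·x + 11 mod 13, then count y ∈ F_13 with y² ≡ rhs.
  x = 0: rhs = 11, matching y values: none (0 points).
  x = 1: rhs = 12, matching y values: 5, 8 (2 points).
  x = 2: rhs = 6, matching y values: none (0 points).
  x = 3: rhs = 12, matching y values: 5, 8 (2 points).
  x = 4: rhs = 10, matching y values: 6, 7 (2 points).
  x = 5: rhs = 6, matching y values: none (0 points).
  x = 6: rhs = 6, matching y values: none (0 points).
  x = 7: rhs = 3, matching y values: 4, 9 (2 points).
  x = 8: rhs = 3, matching y values: 4, 9 (2 points).
  x = 9: rhs = 12, matching y values: 5, 8 (2 points).
  x = 10: rhs = 10, matching y values: 6, 7 (2 points).
  x = 11: rhs = 3, matching y values: 4, 9 (2 points).
  x = 12: rhs = 10, matching y values: 6, 7 (2 points).
Total affine count: 18.
Full point count |E(F_13)| = 18 + 1 = 19.
Hasse bound: |19 − (13+1)| = |5| = 5 ≤ 2√13 ≈ 7.2111 ✓.


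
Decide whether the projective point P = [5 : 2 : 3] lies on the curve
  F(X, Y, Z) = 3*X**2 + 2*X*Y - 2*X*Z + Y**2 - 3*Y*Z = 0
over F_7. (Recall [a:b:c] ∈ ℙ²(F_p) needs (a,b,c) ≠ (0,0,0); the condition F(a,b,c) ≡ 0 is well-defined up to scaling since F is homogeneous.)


F(5,2,3) ≡ 2 (mod 7); P is NOT on the curve.

Evaluate F(5, 2, 3) term-by-term (mod 7).
  3*X**2 ↦ 3·25·1·1 = 75
  2*X*Y ↦ 2·5·2·1 = 20
  -2*X*Z ↦ -2·5·1·3 = -30
  Y**2 ↦ 1·1·4·1 = 4
  -3*Y*Z ↦ -3·1·2·3 = -18
Sum: F(5, 2, 3) = (75) + (20) + (-30) + (4) + (-18) = 51.
Reducing mod 7: 51 ≡ 2 (mod 7).
Since F(a, b, c) ≡ 2 ≠ 0 (mod 7), P does NOT lie on the curve.


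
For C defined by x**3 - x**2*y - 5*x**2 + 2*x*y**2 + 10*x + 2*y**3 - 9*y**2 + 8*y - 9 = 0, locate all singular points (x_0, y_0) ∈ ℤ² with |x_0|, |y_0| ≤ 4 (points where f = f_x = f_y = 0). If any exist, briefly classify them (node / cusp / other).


Singular points: {(2, 1)}; classification: cusp.

Compute partial derivatives:
  f_x = 3*x**2 - 2*x*y - 10*x + 2*y**2 + 10.
  f_y = -x**2 + 4*x*y + 6*y**2 - 18*y + 8.
Scan x_0 ∈ {−4, ..., 4}. For each x_0, f_y(x_0, y) is a polynomial in y; find its integer roots y ∈ {−4, ..., 4}, then test f_x and f at those candidates.
  x = -4: f_y(-4, y) = 6*y**2 - 34*y - 8; no integer root y with |y| ≤ 4.
  x = -3: f_y(-3, y) = 6*y**2 - 30*y - 1; no integer root y with |y| ≤ 4.
  x = -2: f_y(-2, y) = 6*y**2 - 26*y + 4; no integer root y with |y| ≤ 4.
  x = -1: f_y(-1, y) = 6*y**2 - 22*y + 7; no integer root y with |y| ≤ 4.
  x = 0: f_y(0, y) = 6*y**2 - 18*y + 8; no integer root y with |y| ≤ 4.
  x = 1: f_y(1, y) = 6*y**2 - 14*y + 7; no integer root y with |y| ≤ 4.
  x = 2: f_y(2, y) = 6*y**2 - 10*y + 4; vanishes at y ∈ {1}. (2, 1): f_x = 0, f = 0 — SINGULAR.
  x = 3: f_y(3, y) = 6*y**2 - 6*y - 1; no integer root y with |y| ≤ 4.
  x = 4: f_y(4, y) = 6*y**2 - 2*y - 8; vanishes at y ∈ {-1}. (4, -1): f_x = 28 ≠ 0.
Only singular point on the grid: (2, 1).
Classify: substitute x = 2 + u, y = 1 + v and expand: f = u**3 - u**2*v + 2*u*v**2 + 2*v**3 + v**2.
No constant or linear terms (consistent with a singular point). Quadratic part: v**2. Cubic part: u**3 - u**2*v + 2*u*v**2 + 2*v**3.
The quadratic part v**2 is a perfect square, so there is a single (double) tangent line v = 0, i.e. y = 1. Restricting the cubic part to that line (v = 0) leaves u**3 ≠ 0, so f is not divisible by v and the branch is v² ≈ -u**3 to lowest order — this is a cusp.
Classification: cusp.


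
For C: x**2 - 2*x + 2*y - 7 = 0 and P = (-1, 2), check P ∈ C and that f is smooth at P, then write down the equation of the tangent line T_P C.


Tangent line at P: -4*x + 2*y - 8 = 0.

Step 1: f(-1, 2) = 0, so P lies on C.
Step 2: partial derivatives
  f_x(x, y) = 2*x - 2, f_y(x, y) = 2.
  f_x(P) = -4, f_y(P) = 2 (gradient nonzero, so P is smooth).
Step 3: tangent line at P: -4·(x − -1) + 2·(y − 2) = 0.
Expanding: -4*x + 2*y - 8 = 0.


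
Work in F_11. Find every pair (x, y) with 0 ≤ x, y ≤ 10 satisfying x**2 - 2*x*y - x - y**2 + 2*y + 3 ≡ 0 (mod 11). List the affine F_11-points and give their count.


Affine F_11-points: {(0, 3), (0, 10), (1, 5), (1, 6), (6, 0), (6, 1), (7, 3), (7, 7), (8, 1), (8, 7), (10, 5), (10, 10)}; count = 12.

For each of the 121 pairs (x, y) ∈ F_11², evaluate f(x, y) mod 11. Record the zeros.
  x = 0: [0↦3, 1↦4, 2↦3, 3↦0, 4↦6, 5↦10, 6↦1, 7↦1, 8↦10, 9↦6, 10↦0]  zeros at y ∈ {3, 10}
  x = 1: [0↦3, 1↦2, 2↦10, 3↦5, 4↦9, 5↦0, 6↦0, 7↦9, 8↦5, 9↦10, 10↦2]  zeros at y ∈ {5, 6}
  x = 2: [0↦5, 1↦2, 2↦8, 3↦1, 4↦3, 5↦3, 6↦1, 7↦8, 8↦2, 9↦5, 10↦6]  zeros at y ∈ ∅
  x = 3: [0↦9, 1↦4, 2↦8, 3↦10, 4↦10, 5↦8, 6↦4, 7↦9, 8↦1, 9↦2, 10↦1]  zeros at y ∈ ∅
  x = 4: [0↦4, 1↦8, 2↦10, 3↦10, 4↦8, 5↦4, 6↦9, 7↦1, 8↦2, 9↦1, 10↦9]  zeros at y ∈ ∅
  x = 5: [0↦1, 1↦3, 2↦3, 3↦1, 4↦8, 5↦2, 6↦5, 7↦6, 8↦5, 9↦2, 10↦8]  zeros at y ∈ ∅
  x = 6: [0↦0, 1↦0, 2↦9, 3↦5, 4↦10, 5↦2, 6↦3, 7↦2, 8↦10, 9↦5, 10↦9]  zeros at y ∈ {0, 1}
  x = 7: [0↦1, 1↦10, 2↦6, 3↦0, 4↦3, 5↦4, 6↦3, 7↦0, 8↦6, 9↦10, 10↦1]  zeros at y ∈ {3, 7}
  x = 8: [0↦4, 1↦0, 2↦5, 3↦8, 4↦9, 5↦8, 6↦5, 7↦0, 8↦4, 9↦6, 10↦6]  zeros at y ∈ {1, 7}
  x = 9: [0↦9, 1↦3, 2↦6, 3↦7, 4↦6, 5↦3, 6↦9, 7↦2, 8↦4, 9↦4, 10↦2]  zeros at y ∈ ∅
  x = 10: [0↦5, 1↦8, 2↦9, 3↦8, 4↦5, 5↦0, 6↦4, 7↦6, 8↦6, 9↦4, 10↦0]  zeros at y ∈ {5, 10}
Collecting zeros: affine points = {(0, 3), (0, 10), (1, 5), (1, 6), (6, 0), (6, 1), (7, 3), (7, 7), (8, 1), (8, 7), (10, 5), (10, 10)}.
Total count |C(F_11)_aff| = 12.


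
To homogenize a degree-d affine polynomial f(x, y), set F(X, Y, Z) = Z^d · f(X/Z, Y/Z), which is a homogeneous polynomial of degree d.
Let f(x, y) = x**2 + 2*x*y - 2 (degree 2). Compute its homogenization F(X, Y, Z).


F(X, Y, Z) = X**2 + 2*X*Y - 2*Z**2

deg(f) = 2.
Substitute x = X/Z, y = Y/Z into f, then multiply by Z^2.
  monomial 1·x^2·y^0 ↦ 1·X^2·Y^0·Z^0.
  monomial 2·x^1·y^1 ↦ 2·X^1·Y^1·Z^0.
  monomial -2·x^0·y^0 ↦ -2·X^0·Y^0·Z^2.
Collecting: F(X, Y, Z) = X**2 + 2*X*Y - 2*Z**2.


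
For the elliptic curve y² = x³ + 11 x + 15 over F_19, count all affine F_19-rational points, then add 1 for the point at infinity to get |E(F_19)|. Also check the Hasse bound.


Affine points = {(2, 8), (2, 11), (4, 3), (4, 16), (5, 9), (5, 10), (7, 6), (7, 13), (8, 8), (8, 11), (9, 8), (9, 11), (10, 2), (10, 17), (11, 2), (11, 17), (14, 5), (14, 14), (17, 2), (17, 17)}; affine count = 20; |E(F_19)| = 21.

Discriminant check: Δ ∝ 4a³ + 27b² = 4·11³ + 27·15² = 4·1331 + 27·225 ≡ 18 (mod 19). Nonzero ⇒ E is nonsingular.
For each x ∈ F_19, compute rhs = x³ + 11·x + 15 mod 19, then count y ∈ F_19 with y² ≡ rhs.
  x = 0: rhs = 15, matching y values: none (0 points).
  x = 1: rhs = 8, matching y values: none (0 points).
  x = 2: rhs = 7, matching y values: 8, 11 (2 points).
  x = 3: rhs = 18, matching y values: none (0 points).
  x = 4: rhs = 9, matching y values: 3, 16 (2 points).
  x = 5: rhs = 5, matching y values: 9, 10 (2 points).
  x = 6: rhs = 12, matching y values: none (0 points).
  x = 7: rhs = 17, matching y values: 6, 13 (2 points).
  x = 8: rhs = 7, matching y values: 8, 11 (2 points).
  x = 9: rhs = 7, matching y values: 8, 11 (2 points).
  x = 10: rhs = 4, matching y values: 2, 17 (2 points).
  x = 11: rhs = 4, matching y values: 2, 17 (2 points).
  x = 12: rhs = 13, matching y values: none (0 points).
  x = 13: rhs = 18, matching y values: none (0 points).
  x = 14: rhs = 6, matching y values: 5, 14 (2 points).
  x = 15: rhs = 2, matching y values: none (0 points).
  x = 16: rhs = 12, matching y values: none (0 points).
  x = 17: rhs = 4, matching y values: 2, 17 (2 points).
  x = 18: rhs = 3, matching y values: none (0 points).
Total affine count: 20.
Full point count |E(F_19)| = 20 + 1 = 21.
Hasse bound: |21 − (19+1)| = |1| = 1 ≤ 2√19 ≈ 8.7178 ✓.


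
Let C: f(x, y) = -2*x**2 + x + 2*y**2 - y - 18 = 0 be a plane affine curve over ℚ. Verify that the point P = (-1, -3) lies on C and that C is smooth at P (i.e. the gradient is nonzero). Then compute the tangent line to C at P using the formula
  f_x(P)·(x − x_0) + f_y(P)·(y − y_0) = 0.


Tangent line at P: 5*x - 13*y - 34 = 0.

Step 1: f(-1, -3) = 0, so P lies on C.
Step 2: partial derivatives
  f_x(x, y) = 1 - 4*x, f_y(x, y) = 4*y - 1.
  f_x(P) = 5, f_y(P) = -13 (gradient nonzero, so P is smooth).
Step 3: tangent line at P: 5·(x − -1) + -13·(y − -3) = 0.
Expanding: 5*x - 13*y - 34 = 0.


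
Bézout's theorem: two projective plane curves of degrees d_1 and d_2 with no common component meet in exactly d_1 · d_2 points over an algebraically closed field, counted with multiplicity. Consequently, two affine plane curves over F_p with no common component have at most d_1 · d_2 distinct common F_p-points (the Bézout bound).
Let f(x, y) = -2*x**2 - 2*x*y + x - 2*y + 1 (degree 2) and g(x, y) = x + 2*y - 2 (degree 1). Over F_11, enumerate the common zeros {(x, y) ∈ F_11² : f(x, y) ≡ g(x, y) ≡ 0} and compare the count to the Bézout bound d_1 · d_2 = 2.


Common zeros: ∅; count = 0; Bézout bound = 2.

deg(f) = 2, deg(g) = 1, so Bézout bound = 2.
Scan x ∈ F_11. For each x, list the y ∈ F_11 with f(x, y) ≡ 0 and those with g(x, y) ≡ 0 (mod 11); the common zeros in that column are the intersection.
  x = 0: f ≡ 0 at y ∈ {6}; g ≡ 0 at y ∈ {1}; common: ∅.
  x = 1: f ≡ 0 at y ∈ {0}; g ≡ 0 at y ∈ {6}; common: ∅.
  x = 2: f ≡ 0 at y ∈ {1}; g ≡ 0 at y ∈ {0}; common: ∅.
  x = 3: f ≡ 0 at y ∈ {1}; g ≡ 0 at y ∈ {5}; common: ∅.
  x = 4: f ≡ 0 at y ∈ {5}; g ≡ 0 at y ∈ {10}; common: ∅.
  x = 5: f ≡ 0 at y ∈ {0}; g ≡ 0 at y ∈ {4}; common: ∅.
  x = 6: f ≡ 0 at y ∈ {4}; g ≡ 0 at y ∈ {9}; common: ∅.
  x = 7: f ≡ 0 at y ∈ {4}; g ≡ 0 at y ∈ {3}; common: ∅.
  x = 8: f ≡ 0 at y ∈ {5}; g ≡ 0 at y ∈ {8}; common: ∅.
  x = 9: f ≡ 0 at y ∈ {10}; g ≡ 0 at y ∈ {2}; common: ∅.
  x = 10: f ≡ 0 at y ∈ ∅; g ≡ 0 at y ∈ {7}; common: ∅.
Collecting: common zeros = ∅, so the count is 0.
Comparison with the Bézout bound: 0 ≤ 2 = deg(f)·deg(g), as expected for curves with no common component (the affine F_11-count falls short of the bound because intersections may lie at infinity, over extension fields, or carry multiplicity).


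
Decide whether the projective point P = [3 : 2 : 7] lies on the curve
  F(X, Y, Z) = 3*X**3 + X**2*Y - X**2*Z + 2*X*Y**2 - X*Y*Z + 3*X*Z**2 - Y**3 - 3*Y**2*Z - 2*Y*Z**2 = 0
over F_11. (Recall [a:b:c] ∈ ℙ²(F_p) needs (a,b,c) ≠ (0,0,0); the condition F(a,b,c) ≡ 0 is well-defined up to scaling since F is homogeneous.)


F(3,2,7) ≡ 6 (mod 11); P is NOT on the curve.

Evaluate F(3, 2, 7) term-by-term (mod 11).
  3*X**3 ↦ 3·27·1·1 = 81
  X**2*Y ↦ 1·9·2·1 = 18
  -X**2*Z ↦ -1·9·1·7 = -63
  2*X*Y**2 ↦ 2·3·4·1 = 24
  -X*Y*Z ↦ -1·3·2·7 = -42
  3*X*Z**2 ↦ 3·3·1·49 = 441
  -Y**3 ↦ -1·1·8·1 = -8
  -3*Y**2*Z ↦ -3·1·4·7 = -84
  -2*Y*Z**2 ↦ -2·1·2·49 = -196
Sum: F(3, 2, 7) = (81) + (18) + (-63) + (24) + (-42) + (441) + (-8) + (-84) + (-196) = 171.
Reducing mod 11: 171 ≡ 6 (mod 11).
Since F(a, b, c) ≡ 6 ≠ 0 (mod 11), P does NOT lie on the curve.


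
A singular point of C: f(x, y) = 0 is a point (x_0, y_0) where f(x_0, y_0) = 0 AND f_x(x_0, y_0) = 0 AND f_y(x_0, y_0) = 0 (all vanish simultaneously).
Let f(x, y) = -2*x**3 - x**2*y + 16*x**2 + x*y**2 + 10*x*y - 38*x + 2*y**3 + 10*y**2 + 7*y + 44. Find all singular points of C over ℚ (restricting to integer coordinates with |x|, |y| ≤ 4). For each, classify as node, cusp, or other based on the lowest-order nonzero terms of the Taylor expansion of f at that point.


Singular points: {(3, -2)}; classification: cusp.

Compute partial derivatives:
  f_x = -6*x**2 - 2*x*y + 32*x + y**2 + 10*y - 38.
  f_y = -x**2 + 2*x*y + 10*x + 6*y**2 + 20*y + 7.
Scan x_0 ∈ {−4, ..., 4}. For each x_0, f_y(x_0, y) is a polynomial in y; find its integer roots y ∈ {−4, ..., 4}, then test f_x and f at those candidates.
  x = -4: f_y(-4, y) = 6*y**2 + 12*y - 49; no integer root y with |y| ≤ 4.
  x = -3: f_y(-3, y) = 6*y**2 + 14*y - 32; no integer root y with |y| ≤ 4.
  x = -2: f_y(-2, y) = 6*y**2 + 16*y - 17; no integer root y with |y| ≤ 4.
  x = -1: f_y(-1, y) = 6*y**2 + 18*y - 4; no integer root y with |y| ≤ 4.
  x = 0: f_y(0, y) = 6*y**2 + 20*y + 7; no integer root y with |y| ≤ 4.
  x = 1: f_y(1, y) = 6*y**2 + 22*y + 16; vanishes at y ∈ {-1}. (1, -1): f_x = -19 ≠ 0.
  x = 2: f_y(2, y) = 6*y**2 + 24*y + 23; no integer root y with |y| ≤ 4.
  x = 3: f_y(3, y) = 6*y**2 + 26*y + 28; vanishes at y ∈ {-2}. (3, -2): f_x = 0, f = 0 — SINGULAR.
  x = 4: f_y(4, y) = 6*y**2 + 28*y + 31; no integer root y with |y| ≤ 4.
Only singular point on the grid: (3, -2).
Classify: substitute x = 3 + u, y = -2 + v and expand: f = -2*u**3 - u**2*v + u*v**2 + 2*v**3 + v**2.
No constant or linear terms (consistent with a singular point). Quadratic part: v**2. Cubic part: -2*u**3 - u**2*v + u*v**2 + 2*v**3.
The quadratic part v**2 is a perfect square, so there is a single (double) tangent line v = 0, i.e. y = -2. Restricting the cubic part to that line (v = 0) leaves -2*u**3 ≠ 0, so f is not divisible by v and the branch is v² ≈ 2*u**3 to lowest order — this is a cusp.
Classification: cusp.


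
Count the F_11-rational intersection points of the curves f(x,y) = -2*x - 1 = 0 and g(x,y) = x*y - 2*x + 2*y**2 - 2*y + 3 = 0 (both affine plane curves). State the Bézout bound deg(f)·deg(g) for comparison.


Common zeros: ∅; count = 0; Bézout bound = 2.

deg(f) = 1, deg(g) = 2, so Bézout bound = 2.
Scan x ∈ F_11. For each x, list the y ∈ F_11 with f(x, y) ≡ 0 and those with g(x, y) ≡ 0 (mod 11); the common zeros in that column are the intersection.
  x = 0: f ≡ 0 at y ∈ ∅; g ≡ 0 at y ∈ ∅; common: ∅.
  x = 1: f ≡ 0 at y ∈ ∅; g ≡ 0 at y ∈ {8, 9}; common: ∅.
  x = 2: f ≡ 0 at y ∈ ∅; g ≡ 0 at y ∈ ∅; common: ∅.
  x = 3: f ≡ 0 at y ∈ ∅; g ≡ 0 at y ∈ {1, 4}; common: ∅.
  x = 4: f ≡ 0 at y ∈ ∅; g ≡ 0 at y ∈ {5}; common: ∅.
  x = 5: f ≡ 0 at y ∈ {0, 1, 2, 3, 4, 5, 6, 7, 8, 9, 10}; g ≡ 0 at y ∈ ∅; common: ∅.
  x = 6: f ≡ 0 at y ∈ ∅; g ≡ 0 at y ∈ {10}; common: ∅.
  x = 7: f ≡ 0 at y ∈ ∅; g ≡ 0 at y ∈ {0, 3}; common: ∅.
  x = 8: f ≡ 0 at y ∈ ∅; g ≡ 0 at y ∈ ∅; common: ∅.
  x = 9: f ≡ 0 at y ∈ ∅; g ≡ 0 at y ∈ {6, 7}; common: ∅.
  x = 10: f ≡ 0 at y ∈ ∅; g ≡ 0 at y ∈ ∅; common: ∅.
Collecting: common zeros = ∅, so the count is 0.
Comparison with the Bézout bound: 0 ≤ 2 = deg(f)·deg(g), as expected for curves with no common component (the affine F_11-count falls short of the bound because intersections may lie at infinity, over extension fields, or carry multiplicity).


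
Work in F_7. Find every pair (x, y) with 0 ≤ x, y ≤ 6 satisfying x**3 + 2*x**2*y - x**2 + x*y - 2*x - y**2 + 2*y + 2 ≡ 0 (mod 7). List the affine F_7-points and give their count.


Affine F_7-points: {(1, 0), (1, 5), (3, 0), (3, 2), (4, 0), (4, 3)}; count = 6.

For each of the 49 pairs (x, y) ∈ F_7², evaluate f(x, y) mod 7. Record the zeros.
  x = 0: [0↦2, 1↦3, 2↦2, 3↦6, 4↦1, 5↦1, 6↦6]  zeros at y ∈ ∅
  x = 1: [0↦0, 1↦4, 2↦6, 3↦6, 4↦4, 5↦0, 6↦1]  zeros at y ∈ {0, 5}
  x = 2: [0↦2, 1↦6, 2↦1, 3↦1, 4↦6, 5↦2, 6↦3]  zeros at y ∈ ∅
  x = 3: [0↦0, 1↦1, 2↦0, 3↦4, 4↦6, 5↦6, 6↦4]  zeros at y ∈ {0, 2}
  x = 4: [0↦0, 1↦2, 2↦2, 3↦0, 4↦3, 5↦4, 6↦3]  zeros at y ∈ {0, 3}
  x = 5: [0↦1, 1↦1, 2↦6, 3↦2, 4↦3, 5↦2, 6↦6]  zeros at y ∈ ∅
  x = 6: [0↦2, 1↦4, 2↦4, 3↦2, 4↦5, 5↦6, 6↦5]  zeros at y ∈ ∅
Collecting zeros: affine points = {(1, 0), (1, 5), (3, 0), (3, 2), (4, 0), (4, 3)}.
Total count |C(F_7)_aff| = 6.


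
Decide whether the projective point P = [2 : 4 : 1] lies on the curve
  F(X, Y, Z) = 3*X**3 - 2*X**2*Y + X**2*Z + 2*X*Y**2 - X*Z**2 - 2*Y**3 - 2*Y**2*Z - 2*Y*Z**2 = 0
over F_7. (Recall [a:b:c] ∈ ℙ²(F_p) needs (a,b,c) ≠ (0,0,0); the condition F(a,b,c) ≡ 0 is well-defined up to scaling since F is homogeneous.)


F(2,4,1) ≡ 2 (mod 7); P is NOT on the curve.

Evaluate F(2, 4, 1) term-by-term (mod 7).
  3*X**3 ↦ 3·8·1·1 = 24
  -2*X**2*Y ↦ -2·4·4·1 = -32
  X**2*Z ↦ 1·4·1·1 = 4
  2*X*Y**2 ↦ 2·2·16·1 = 64
  -X*Z**2 ↦ -1·2·1·1 = -2
  -2*Y**3 ↦ -2·1·64·1 = -128
  -2*Y**2*Z ↦ -2·1·16·1 = -32
  -2*Y*Z**2 ↦ -2·1·4·1 = -8
Sum: F(2, 4, 1) = (24) + (-32) + (4) + (64) + (-2) + (-128) + (-32) + (-8) = -110.
Reducing mod 7: -110 ≡ 2 (mod 7).
Since F(a, b, c) ≡ 2 ≠ 0 (mod 7), P does NOT lie on the curve.


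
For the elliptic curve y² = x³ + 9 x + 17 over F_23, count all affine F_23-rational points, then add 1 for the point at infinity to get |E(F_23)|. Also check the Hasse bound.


Affine points = {(1, 2), (1, 21), (3, 5), (3, 18), (4, 5), (4, 18), (5, 7), (5, 16), (7, 3), (7, 20), (8, 7), (8, 16), (10, 7), (10, 16), (12, 6), (12, 17), (13, 10), (13, 13), (14, 9), (14, 14), (15, 10), (15, 13), (16, 5), (16, 18), (17, 0), (18, 10), (18, 13), (19, 3), (19, 20), (20, 3), (20, 20)}; affine count = 31; |E(F_23)| = 32.

Discriminant check: Δ ∝ 4a³ + 27b² = 4·9³ + 27·17² = 4·729 + 27·289 ≡ 1 (mod 23). Nonzero ⇒ E is nonsingular.
For each x ∈ F_23, compute rhs = x³ + 9·x + 17 mod 23, then count y ∈ F_23 with y² ≡ rhs.
  x = 0: rhs = 17, matching y values: none (0 points).
  x = 1: rhs = 4, matching y values: 2, 21 (2 points).
  x = 2: rhs = 20, matching y values: none (0 points).
  x = 3: rhs = 2, matching y values: 5, 18 (2 points).
  x = 4: rhs = 2, matching y values: 5, 18 (2 points).
  x = 5: rhs = 3, matching y values: 7, 16 (2 points).
  x = 6: rhs = 11, matching y values: none (0 points).
  x = 7: rhs = 9, matching y values: 3, 20 (2 points).
  x = 8: rhs = 3, matching y values: 7, 16 (2 points).
  x = 9: rhs = 22, matching y values: none (0 points).
  x = 10: rhs = 3, matching y values: 7, 16 (2 points).
  x = 11: rhs = 21, matching y values: none (0 points).
  x = 12: rhs = 13, matching y values: 6, 17 (2 points).
  x = 13: rhs = 8, matching y values: 10, 13 (2 points).
  x = 14: rhs = 12, matching y values: 9, 14 (2 points).
  x = 15: rhs = 8, matching y values: 10, 13 (2 points).
  x = 16: rhs = 2, matching y values: 5, 18 (2 points).
  x = 17: rhs = 0, matching y values: 0 (1 points).
  x = 18: rhs = 8, matching y values: 10, 13 (2 points).
  x = 19: rhs = 9, matching y values: 3, 20 (2 points).
  x = 20: rhs = 9, matching y values: 3, 20 (2 points).
  x = 21: rhs = 14, matching y values: none (0 points).
  x = 22: rhs = 7, matching y values: none (0 points).
Total affine count: 31.
Full point count |E(F_23)| = 31 + 1 = 32.
Hasse bound: |32 − (23+1)| = |8| = 8 ≤ 2√23 ≈ 9.5917 ✓.


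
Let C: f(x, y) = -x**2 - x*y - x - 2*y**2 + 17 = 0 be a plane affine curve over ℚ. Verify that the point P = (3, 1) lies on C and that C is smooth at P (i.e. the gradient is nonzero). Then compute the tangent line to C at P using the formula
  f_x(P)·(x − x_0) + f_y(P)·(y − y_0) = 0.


Tangent line at P: -8*x - 7*y + 31 = 0.

Step 1: f(3, 1) = 0, so P lies on C.
Step 2: partial derivatives
  f_x(x, y) = -2*x - y - 1, f_y(x, y) = -x - 4*y.
  f_x(P) = -8, f_y(P) = -7 (gradient nonzero, so P is smooth).
Step 3: tangent line at P: -8·(x − 3) + -7·(y − 1) = 0.
Expanding: -8*x - 7*y + 31 = 0.


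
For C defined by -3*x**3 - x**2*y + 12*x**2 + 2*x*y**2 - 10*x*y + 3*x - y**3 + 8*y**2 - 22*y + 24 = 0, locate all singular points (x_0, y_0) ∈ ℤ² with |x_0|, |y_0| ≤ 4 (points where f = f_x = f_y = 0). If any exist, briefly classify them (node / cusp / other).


Singular points: {(1, 3)}; classification: cusp.

Compute partial derivatives:
  f_x = -9*x**2 - 2*x*y + 24*x + 2*y**2 - 10*y + 3.
  f_y = -x**2 + 4*x*y - 10*x - 3*y**2 + 16*y - 22.
Scan x_0 ∈ {−4, ..., 4}. For each x_0, f_y(x_0, y) is a polynomial in y; find its integer roots y ∈ {−4, ..., 4}, then test f_x and f at those candidates.
  x = -4: f_y(-4, y) = 2 - 3*y**2; no integer root y with |y| ≤ 4.
  x = -3: f_y(-3, y) = -3*y**2 + 4*y - 1; vanishes at y ∈ {1}. (-3, 1): f_x = -152 ≠ 0.
  x = -2: f_y(-2, y) = -3*y**2 + 8*y - 6; no integer root y with |y| ≤ 4.
  x = -1: f_y(-1, y) = -3*y**2 + 12*y - 13; no integer root y with |y| ≤ 4.
  x = 0: f_y(0, y) = -3*y**2 + 16*y - 22; no integer root y with |y| ≤ 4.
  x = 1: f_y(1, y) = -3*y**2 + 20*y - 33; vanishes at y ∈ {3}. (1, 3): f_x = 0, f = 0 — SINGULAR.
  x = 2: f_y(2, y) = -3*y**2 + 24*y - 46; no integer root y with |y| ≤ 4.
  x = 3: f_y(3, y) = -3*y**2 + 28*y - 61; no integer root y with |y| ≤ 4.
  x = 4: f_y(4, y) = -3*y**2 + 32*y - 78; no integer root y with |y| ≤ 4.
Only singular point on the grid: (1, 3).
Classify: substitute x = 1 + u, y = 3 + v and expand: f = -3*u**3 - u**2*v + 2*u*v**2 - v**3 + v**2.
No constant or linear terms (consistent with a singular point). Quadratic part: v**2. Cubic part: -3*u**3 - u**2*v + 2*u*v**2 - v**3.
The quadratic part v**2 is a perfect square, so there is a single (double) tangent line v = 0, i.e. y = 3. Restricting the cubic part to that line (v = 0) leaves -3*u**3 ≠ 0, so f is not divisible by v and the branch is v² ≈ 3*u**3 to lowest order — this is a cusp.
Classification: cusp.


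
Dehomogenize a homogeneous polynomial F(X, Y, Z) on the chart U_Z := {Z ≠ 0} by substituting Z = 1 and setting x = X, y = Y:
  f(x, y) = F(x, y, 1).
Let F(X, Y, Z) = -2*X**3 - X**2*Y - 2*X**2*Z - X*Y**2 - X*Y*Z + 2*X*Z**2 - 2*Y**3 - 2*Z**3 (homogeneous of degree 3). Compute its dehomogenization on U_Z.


f(x, y) = -2*x**3 - x**2*y - 2*x**2 - x*y**2 - x*y + 2*x - 2*y**3 - 2

On U_Z we set Z = 1. Each monomial c·X^i·Y^j·Z^k in F becomes c·x^i·y^j·1^k = c·x^i·y^j.
Substituting Z = 1: F(X, Y, 1) = -2*x**3 - x**2*y - 2*x**2 - x*y**2 - x*y + 2*x - 2*y**3 - 2.
Note: deg(f) ≤ deg(F) = 3; strict inequality happens when F is divisible by Z (lost terms).


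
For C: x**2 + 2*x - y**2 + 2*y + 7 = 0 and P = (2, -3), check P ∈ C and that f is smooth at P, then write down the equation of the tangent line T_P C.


Tangent line at P: 6*x + 8*y + 12 = 0.

Step 1: f(2, -3) = 0, so P lies on C.
Step 2: partial derivatives
  f_x(x, y) = 2*x + 2, f_y(x, y) = 2 - 2*y.
  f_x(P) = 6, f_y(P) = 8 (gradient nonzero, so P is smooth).
Step 3: tangent line at P: 6·(x − 2) + 8·(y − -3) = 0.
Expanding: 6*x + 8*y + 12 = 0.


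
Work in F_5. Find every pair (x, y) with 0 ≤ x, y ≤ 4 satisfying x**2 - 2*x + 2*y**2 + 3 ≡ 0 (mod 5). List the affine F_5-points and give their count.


Affine F_5-points: {(0, 1), (0, 4), (1, 2), (1, 3), (2, 1), (2, 4)}; count = 6.

For each of the 25 pairs (x, y) ∈ F_5², evaluate f(x, y) mod 5. Record the zeros.
  x = 0: [0↦3, 1↦0, 2↦1, 3↦1, 4↦0]  zeros at y ∈ {1, 4}
  x = 1: [0↦2, 1↦4, 2↦0, 3↦0, 4↦4]  zeros at y ∈ {2, 3}
  x = 2: [0↦3, 1↦0, 2↦1, 3↦1, 4↦0]  zeros at y ∈ {1, 4}
  x = 3: [0↦1, 1↦3, 2↦4, 3↦4, 4↦3]  zeros at y ∈ ∅
  x = 4: [0↦1, 1↦3, 2↦4, 3↦4, 4↦3]  zeros at y ∈ ∅
Collecting zeros: affine points = {(0, 1), (0, 4), (1, 2), (1, 3), (2, 1), (2, 4)}.
Total count |C(F_5)_aff| = 6.


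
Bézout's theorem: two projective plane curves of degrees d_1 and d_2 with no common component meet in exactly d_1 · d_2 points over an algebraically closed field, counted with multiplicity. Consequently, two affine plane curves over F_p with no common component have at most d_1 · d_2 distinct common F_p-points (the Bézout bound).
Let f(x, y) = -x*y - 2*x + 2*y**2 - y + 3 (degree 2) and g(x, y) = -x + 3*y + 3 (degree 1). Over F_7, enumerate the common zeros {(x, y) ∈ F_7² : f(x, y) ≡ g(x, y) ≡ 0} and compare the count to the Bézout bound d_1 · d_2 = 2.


Common zeros: {(5, 3), (6, 1)}; count = 2; Bézout bound = 2.

deg(f) = 2, deg(g) = 1, so Bézout bound = 2.
Scan x ∈ F_7. For each x, list the y ∈ F_7 with f(x, y) ≡ 0 and those with g(x, y) ≡ 0 (mod 7); the common zeros in that column are the intersection.
  x = 0: f ≡ 0 at y ∈ ∅; g ≡ 0 at y ∈ {6}; common: ∅.
  x = 1: f ≡ 0 at y ∈ ∅; g ≡ 0 at y ∈ {4}; common: ∅.
  x = 2: f ≡ 0 at y ∈ ∅; g ≡ 0 at y ∈ {2}; common: ∅.
  x = 3: f ≡ 0 at y ∈ ∅; g ≡ 0 at y ∈ {0}; common: ∅.
  x = 4: f ≡ 0 at y ∈ {2, 4}; g ≡ 0 at y ∈ {5}; common: ∅.
  x = 5: f ≡ 0 at y ∈ {0, 3}; g ≡ 0 at y ∈ {3}; common: {3}.
  x = 6: f ≡ 0 at y ∈ {1, 6}; g ≡ 0 at y ∈ {1}; common: {1}.
Collecting: common zeros = {(5, 3), (6, 1)}, so the count is 2.
Comparison with the Bézout bound: 2 ≤ 2 = deg(f)·deg(g), as expected for curves with no common component (the bound is attained).
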